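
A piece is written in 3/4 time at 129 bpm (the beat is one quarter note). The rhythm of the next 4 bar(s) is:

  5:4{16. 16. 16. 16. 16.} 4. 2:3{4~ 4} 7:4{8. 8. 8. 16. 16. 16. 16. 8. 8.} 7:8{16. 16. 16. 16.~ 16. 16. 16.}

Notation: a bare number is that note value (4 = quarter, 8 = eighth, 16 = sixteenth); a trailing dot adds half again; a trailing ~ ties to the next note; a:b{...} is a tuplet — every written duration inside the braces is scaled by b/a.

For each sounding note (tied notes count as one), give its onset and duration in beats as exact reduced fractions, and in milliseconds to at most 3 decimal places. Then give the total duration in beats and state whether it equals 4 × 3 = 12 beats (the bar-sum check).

1) 0.0ms=0b +139.535ms=3/10b
2) 139.535ms=3/10b +139.535ms=3/10b
3) 279.07ms=3/5b +139.535ms=3/10b
4) 418.605ms=9/10b +139.535ms=3/10b
5) 558.14ms=6/5b +139.535ms=3/10b
6) 697.674ms=3/2b +697.674ms=3/2b
7) 1395.349ms=3b +1395.349ms=3b
8) 2790.698ms=6b +199.336ms=3/7b
9) 2990.033ms=45/7b +199.336ms=3/7b
10) 3189.369ms=48/7b +199.336ms=3/7b
11) 3388.704ms=51/7b +99.668ms=3/14b
12) 3488.372ms=15/2b +99.668ms=3/14b
13) 3588.04ms=54/7b +99.668ms=3/14b
14) 3687.708ms=111/14b +99.668ms=3/14b
15) 3787.375ms=57/7b +199.336ms=3/7b
16) 3986.711ms=60/7b +199.336ms=3/7b
17) 4186.047ms=9b +199.336ms=3/7b
18) 4385.382ms=66/7b +199.336ms=3/7b
19) 4584.718ms=69/7b +199.336ms=3/7b
20) 4784.053ms=72/7b +398.671ms=6/7b
21) 5182.724ms=78/7b +199.336ms=3/7b
22) 5382.06ms=81/7b +199.336ms=3/7b
Σ=12b of 12 (129bpm 3/4) — PASS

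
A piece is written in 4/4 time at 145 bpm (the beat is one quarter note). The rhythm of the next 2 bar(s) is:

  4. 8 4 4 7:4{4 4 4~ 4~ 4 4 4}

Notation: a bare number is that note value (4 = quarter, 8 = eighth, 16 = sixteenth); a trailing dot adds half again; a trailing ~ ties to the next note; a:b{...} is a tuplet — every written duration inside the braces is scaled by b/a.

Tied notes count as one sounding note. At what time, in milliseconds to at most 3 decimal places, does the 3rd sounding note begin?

1. 0.0ms @ 0 + 620.69ms (3/2)
2. 620.69ms @ 3/2 + 206.897ms (1/2)
3. 827.586ms @ 2 + 413.793ms (1)
4. 1241.379ms @ 3 + 413.793ms (1)
5. 1655.172ms @ 4 + 236.453ms (4/7)
6. 1891.626ms @ 32/7 + 236.453ms (4/7)
7. 2128.079ms @ 36/7 + 709.36ms (12/7)
8. 2837.438ms @ 48/7 + 236.453ms (4/7)
9. 3073.892ms @ 52/7 + 236.453ms (4/7)

note 3 onset = 2b = 827.586ms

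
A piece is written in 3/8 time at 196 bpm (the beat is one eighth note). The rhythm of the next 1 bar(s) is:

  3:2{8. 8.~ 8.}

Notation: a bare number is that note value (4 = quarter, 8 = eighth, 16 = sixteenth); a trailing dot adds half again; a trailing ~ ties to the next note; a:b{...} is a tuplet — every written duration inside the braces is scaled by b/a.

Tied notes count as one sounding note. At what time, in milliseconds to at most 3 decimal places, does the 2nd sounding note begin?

note 2 onset = 1b = 306.122ms

1. 0.0ms @ 0 + 306.122ms (1)
2. 306.122ms @ 1 + 612.245ms (2)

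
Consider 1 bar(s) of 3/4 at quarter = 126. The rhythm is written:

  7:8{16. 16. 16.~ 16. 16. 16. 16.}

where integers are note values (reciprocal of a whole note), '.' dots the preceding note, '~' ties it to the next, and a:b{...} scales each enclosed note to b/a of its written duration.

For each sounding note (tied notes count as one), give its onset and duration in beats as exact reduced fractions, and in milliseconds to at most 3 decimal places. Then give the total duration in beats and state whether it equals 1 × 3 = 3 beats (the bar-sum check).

1) 0.0ms=0b +204.082ms=3/7b
2) 204.082ms=3/7b +204.082ms=3/7b
3) 408.163ms=6/7b +408.163ms=6/7b
4) 816.327ms=12/7b +204.082ms=3/7b
5) 1020.408ms=15/7b +204.082ms=3/7b
6) 1224.49ms=18/7b +204.082ms=3/7b
Σ=3b of 3 (126bpm 3/4) — PASS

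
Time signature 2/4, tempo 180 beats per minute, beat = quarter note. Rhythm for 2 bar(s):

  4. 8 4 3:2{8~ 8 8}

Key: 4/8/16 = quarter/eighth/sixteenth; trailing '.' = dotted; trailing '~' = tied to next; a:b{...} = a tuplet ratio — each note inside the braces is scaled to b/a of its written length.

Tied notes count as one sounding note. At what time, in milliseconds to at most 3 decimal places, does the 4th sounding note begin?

note 4 onset = 3b = 1000.0ms

1. 0.0ms @ 0 + 500.0ms (3/2)
2. 500.0ms @ 3/2 + 166.667ms (1/2)
3. 666.667ms @ 2 + 333.333ms (1)
4. 1000.0ms @ 3 + 222.222ms (2/3)
5. 1222.222ms @ 11/3 + 111.111ms (1/3)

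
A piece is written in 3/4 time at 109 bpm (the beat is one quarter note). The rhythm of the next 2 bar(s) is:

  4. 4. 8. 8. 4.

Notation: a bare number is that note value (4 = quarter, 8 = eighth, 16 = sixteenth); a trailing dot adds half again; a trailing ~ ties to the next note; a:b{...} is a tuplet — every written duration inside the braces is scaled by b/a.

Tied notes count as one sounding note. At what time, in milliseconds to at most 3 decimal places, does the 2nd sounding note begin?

1. 0.0ms @ 0 + 825.688ms (3/2)
2. 825.688ms @ 3/2 + 825.688ms (3/2)
3. 1651.376ms @ 3 + 412.844ms (3/4)
4. 2064.22ms @ 15/4 + 412.844ms (3/4)
5. 2477.064ms @ 9/2 + 825.688ms (3/2)

note 2 onset = 3/2b = 825.688ms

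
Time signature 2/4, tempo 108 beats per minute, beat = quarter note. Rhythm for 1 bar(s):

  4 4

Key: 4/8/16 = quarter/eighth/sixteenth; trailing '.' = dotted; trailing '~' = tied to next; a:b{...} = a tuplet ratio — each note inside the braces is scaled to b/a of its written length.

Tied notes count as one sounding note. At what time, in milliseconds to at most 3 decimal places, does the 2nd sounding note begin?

1. 0.0ms @ 0 + 555.556ms (1)
2. 555.556ms @ 1 + 555.556ms (1)

note 2 onset = 1b = 555.556ms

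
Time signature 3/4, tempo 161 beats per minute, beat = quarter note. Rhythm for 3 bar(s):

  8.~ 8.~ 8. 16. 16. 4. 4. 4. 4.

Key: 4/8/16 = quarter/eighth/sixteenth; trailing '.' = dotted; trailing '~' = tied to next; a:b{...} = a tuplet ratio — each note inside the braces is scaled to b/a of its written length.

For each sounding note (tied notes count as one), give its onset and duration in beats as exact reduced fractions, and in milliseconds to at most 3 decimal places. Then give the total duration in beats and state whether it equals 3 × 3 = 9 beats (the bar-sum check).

1) 0.0ms=0b +838.509ms=9/4b
2) 838.509ms=9/4b +139.752ms=3/8b
3) 978.261ms=21/8b +139.752ms=3/8b
4) 1118.012ms=3b +559.006ms=3/2b
5) 1677.019ms=9/2b +559.006ms=3/2b
6) 2236.025ms=6b +559.006ms=3/2b
7) 2795.031ms=15/2b +559.006ms=3/2b
Σ=9b of 9 (161bpm 3/4) — PASS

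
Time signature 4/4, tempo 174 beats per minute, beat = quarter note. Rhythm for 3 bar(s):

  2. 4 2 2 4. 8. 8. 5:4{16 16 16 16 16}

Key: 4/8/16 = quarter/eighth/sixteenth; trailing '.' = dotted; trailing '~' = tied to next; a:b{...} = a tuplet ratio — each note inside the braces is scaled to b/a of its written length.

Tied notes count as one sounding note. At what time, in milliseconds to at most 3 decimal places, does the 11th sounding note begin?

1. 0.0ms @ 0 + 1034.483ms (3)
2. 1034.483ms @ 3 + 344.828ms (1)
3. 1379.31ms @ 4 + 689.655ms (2)
4. 2068.966ms @ 6 + 689.655ms (2)
5. 2758.621ms @ 8 + 517.241ms (3/2)
6. 3275.862ms @ 19/2 + 258.621ms (3/4)
7. 3534.483ms @ 41/4 + 258.621ms (3/4)
8. 3793.103ms @ 11 + 68.966ms (1/5)
9. 3862.069ms @ 56/5 + 68.966ms (1/5)
10. 3931.034ms @ 57/5 + 68.966ms (1/5)
11. 4000.0ms @ 58/5 + 68.966ms (1/5)
12. 4068.966ms @ 59/5 + 68.966ms (1/5)

note 11 onset = 58/5b = 4000.0ms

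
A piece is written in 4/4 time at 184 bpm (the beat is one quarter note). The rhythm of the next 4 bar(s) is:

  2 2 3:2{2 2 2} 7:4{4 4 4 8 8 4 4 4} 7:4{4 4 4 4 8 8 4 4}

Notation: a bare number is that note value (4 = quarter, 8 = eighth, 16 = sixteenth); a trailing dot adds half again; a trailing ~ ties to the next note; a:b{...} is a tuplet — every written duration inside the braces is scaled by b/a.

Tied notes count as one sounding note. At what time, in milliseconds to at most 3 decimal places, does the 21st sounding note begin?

note 21 onset = 108/7b = 5031.056ms

1. 0.0ms @ 0 + 652.174ms (2)
2. 652.174ms @ 2 + 652.174ms (2)
3. 1304.348ms @ 4 + 434.783ms (4/3)
4. 1739.13ms @ 16/3 + 434.783ms (4/3)
5. 2173.913ms @ 20/3 + 434.783ms (4/3)
6. 2608.696ms @ 8 + 186.335ms (4/7)
7. 2795.031ms @ 60/7 + 186.335ms (4/7)
8. 2981.366ms @ 64/7 + 186.335ms (4/7)
9. 3167.702ms @ 68/7 + 93.168ms (2/7)
10. 3260.87ms @ 10 + 93.168ms (2/7)
11. 3354.037ms @ 72/7 + 186.335ms (4/7)
12. 3540.373ms @ 76/7 + 186.335ms (4/7)
13. 3726.708ms @ 80/7 + 186.335ms (4/7)
14. 3913.043ms @ 12 + 186.335ms (4/7)
15. 4099.379ms @ 88/7 + 186.335ms (4/7)
16. 4285.714ms @ 92/7 + 186.335ms (4/7)
17. 4472.05ms @ 96/7 + 186.335ms (4/7)
18. 4658.385ms @ 100/7 + 93.168ms (2/7)
19. 4751.553ms @ 102/7 + 93.168ms (2/7)
20. 4844.72ms @ 104/7 + 186.335ms (4/7)
21. 5031.056ms @ 108/7 + 186.335ms (4/7)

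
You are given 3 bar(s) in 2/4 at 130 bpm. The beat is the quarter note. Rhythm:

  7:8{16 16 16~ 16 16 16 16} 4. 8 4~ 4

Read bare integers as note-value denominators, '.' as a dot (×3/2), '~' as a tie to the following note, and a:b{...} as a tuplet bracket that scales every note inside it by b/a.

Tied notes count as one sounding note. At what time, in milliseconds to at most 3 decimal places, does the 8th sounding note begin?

1. 0.0ms @ 0 + 131.868ms (2/7)
2. 131.868ms @ 2/7 + 131.868ms (2/7)
3. 263.736ms @ 4/7 + 263.736ms (4/7)
4. 527.473ms @ 8/7 + 131.868ms (2/7)
5. 659.341ms @ 10/7 + 131.868ms (2/7)
6. 791.209ms @ 12/7 + 131.868ms (2/7)
7. 923.077ms @ 2 + 692.308ms (3/2)
8. 1615.385ms @ 7/2 + 230.769ms (1/2)
9. 1846.154ms @ 4 + 923.077ms (2)

note 8 onset = 7/2b = 1615.385ms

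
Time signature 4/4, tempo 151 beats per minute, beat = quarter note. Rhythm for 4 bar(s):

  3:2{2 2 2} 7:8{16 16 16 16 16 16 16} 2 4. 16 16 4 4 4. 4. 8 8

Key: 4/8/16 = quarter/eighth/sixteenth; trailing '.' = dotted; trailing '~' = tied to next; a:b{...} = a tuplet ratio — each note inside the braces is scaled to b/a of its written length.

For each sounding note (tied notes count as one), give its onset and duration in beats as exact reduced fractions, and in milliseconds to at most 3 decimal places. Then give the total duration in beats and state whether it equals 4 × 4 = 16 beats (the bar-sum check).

1) 0.0ms=0b +529.801ms=4/3b
2) 529.801ms=4/3b +529.801ms=4/3b
3) 1059.603ms=8/3b +529.801ms=4/3b
4) 1589.404ms=4b +113.529ms=2/7b
5) 1702.933ms=30/7b +113.529ms=2/7b
6) 1816.462ms=32/7b +113.529ms=2/7b
7) 1929.991ms=34/7b +113.529ms=2/7b
8) 2043.519ms=36/7b +113.529ms=2/7b
9) 2157.048ms=38/7b +113.529ms=2/7b
10) 2270.577ms=40/7b +113.529ms=2/7b
11) 2384.106ms=6b +794.702ms=2b
12) 3178.808ms=8b +596.026ms=3/2b
13) 3774.834ms=19/2b +99.338ms=1/4b
14) 3874.172ms=39/4b +99.338ms=1/4b
15) 3973.51ms=10b +397.351ms=1b
16) 4370.861ms=11b +397.351ms=1b
17) 4768.212ms=12b +596.026ms=3/2b
18) 5364.238ms=27/2b +596.026ms=3/2b
19) 5960.265ms=15b +198.675ms=1/2b
20) 6158.94ms=31/2b +198.675ms=1/2b
Σ=16b of 16 (151bpm 4/4) — PASS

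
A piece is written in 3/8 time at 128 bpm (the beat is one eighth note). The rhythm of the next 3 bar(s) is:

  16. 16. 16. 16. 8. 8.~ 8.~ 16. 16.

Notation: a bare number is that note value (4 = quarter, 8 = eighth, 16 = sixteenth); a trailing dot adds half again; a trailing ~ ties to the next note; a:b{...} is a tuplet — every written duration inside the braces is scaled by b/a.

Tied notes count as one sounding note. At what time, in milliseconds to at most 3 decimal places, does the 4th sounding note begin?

1. 0.0ms @ 0 + 351.562ms (3/4)
2. 351.562ms @ 3/4 + 351.562ms (3/4)
3. 703.125ms @ 3/2 + 351.562ms (3/4)
4. 1054.688ms @ 9/4 + 351.562ms (3/4)
5. 1406.25ms @ 3 + 703.125ms (3/2)
6. 2109.375ms @ 9/2 + 1757.812ms (15/4)
7. 3867.188ms @ 33/4 + 351.562ms (3/4)

note 4 onset = 9/4b = 1054.688ms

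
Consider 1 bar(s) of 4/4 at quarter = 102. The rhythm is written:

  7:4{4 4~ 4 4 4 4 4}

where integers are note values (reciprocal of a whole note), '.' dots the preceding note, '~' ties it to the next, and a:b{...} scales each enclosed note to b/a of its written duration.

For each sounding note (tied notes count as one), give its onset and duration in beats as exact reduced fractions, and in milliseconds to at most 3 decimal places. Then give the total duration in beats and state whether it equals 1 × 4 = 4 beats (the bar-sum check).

1) 0.0ms=0b +336.134ms=4/7b
2) 336.134ms=4/7b +672.269ms=8/7b
3) 1008.403ms=12/7b +336.134ms=4/7b
4) 1344.538ms=16/7b +336.134ms=4/7b
5) 1680.672ms=20/7b +336.134ms=4/7b
6) 2016.807ms=24/7b +336.134ms=4/7b
Σ=4b of 4 (102bpm 4/4) — PASS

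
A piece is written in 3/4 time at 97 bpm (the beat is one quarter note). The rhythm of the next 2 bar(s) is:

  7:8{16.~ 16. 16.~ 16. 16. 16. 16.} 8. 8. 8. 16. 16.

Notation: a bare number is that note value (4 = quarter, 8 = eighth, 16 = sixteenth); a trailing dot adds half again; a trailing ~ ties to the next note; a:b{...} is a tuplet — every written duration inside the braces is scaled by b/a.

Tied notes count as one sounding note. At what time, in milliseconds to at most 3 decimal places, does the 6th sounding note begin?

note 6 onset = 3b = 1855.67ms

1. 0.0ms @ 0 + 530.191ms (6/7)
2. 530.191ms @ 6/7 + 530.191ms (6/7)
3. 1060.383ms @ 12/7 + 265.096ms (3/7)
4. 1325.479ms @ 15/7 + 265.096ms (3/7)
5. 1590.574ms @ 18/7 + 265.096ms (3/7)
6. 1855.67ms @ 3 + 463.918ms (3/4)
7. 2319.588ms @ 15/4 + 463.918ms (3/4)
8. 2783.505ms @ 9/2 + 463.918ms (3/4)
9. 3247.423ms @ 21/4 + 231.959ms (3/8)
10. 3479.381ms @ 45/8 + 231.959ms (3/8)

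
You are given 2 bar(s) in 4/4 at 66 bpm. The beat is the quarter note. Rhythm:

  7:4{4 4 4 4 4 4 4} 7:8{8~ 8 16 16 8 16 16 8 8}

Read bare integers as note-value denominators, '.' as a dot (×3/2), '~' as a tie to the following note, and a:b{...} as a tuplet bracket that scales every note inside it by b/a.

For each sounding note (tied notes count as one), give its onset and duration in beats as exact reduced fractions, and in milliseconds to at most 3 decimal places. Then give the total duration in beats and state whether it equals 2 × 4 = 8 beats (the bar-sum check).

1) 0.0ms=0b +519.481ms=4/7b
2) 519.481ms=4/7b +519.481ms=4/7b
3) 1038.961ms=8/7b +519.481ms=4/7b
4) 1558.442ms=12/7b +519.481ms=4/7b
5) 2077.922ms=16/7b +519.481ms=4/7b
6) 2597.403ms=20/7b +519.481ms=4/7b
7) 3116.883ms=24/7b +519.481ms=4/7b
8) 3636.364ms=4b +1038.961ms=8/7b
9) 4675.325ms=36/7b +259.74ms=2/7b
10) 4935.065ms=38/7b +259.74ms=2/7b
11) 5194.805ms=40/7b +519.481ms=4/7b
12) 5714.286ms=44/7b +259.74ms=2/7b
13) 5974.026ms=46/7b +259.74ms=2/7b
14) 6233.766ms=48/7b +519.481ms=4/7b
15) 6753.247ms=52/7b +519.481ms=4/7b
Σ=8b of 8 (66bpm 4/4) — PASS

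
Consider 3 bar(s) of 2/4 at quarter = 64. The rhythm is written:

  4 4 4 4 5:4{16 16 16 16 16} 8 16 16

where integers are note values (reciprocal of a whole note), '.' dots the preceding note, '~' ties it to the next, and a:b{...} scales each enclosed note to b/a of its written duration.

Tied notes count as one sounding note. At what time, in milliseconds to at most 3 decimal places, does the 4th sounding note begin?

note 4 onset = 3b = 2812.5ms

1. 0.0ms @ 0 + 937.5ms (1)
2. 937.5ms @ 1 + 937.5ms (1)
3. 1875.0ms @ 2 + 937.5ms (1)
4. 2812.5ms @ 3 + 937.5ms (1)
5. 3750.0ms @ 4 + 187.5ms (1/5)
6. 3937.5ms @ 21/5 + 187.5ms (1/5)
7. 4125.0ms @ 22/5 + 187.5ms (1/5)
8. 4312.5ms @ 23/5 + 187.5ms (1/5)
9. 4500.0ms @ 24/5 + 187.5ms (1/5)
10. 4687.5ms @ 5 + 468.75ms (1/2)
11. 5156.25ms @ 11/2 + 234.375ms (1/4)
12. 5390.625ms @ 23/4 + 234.375ms (1/4)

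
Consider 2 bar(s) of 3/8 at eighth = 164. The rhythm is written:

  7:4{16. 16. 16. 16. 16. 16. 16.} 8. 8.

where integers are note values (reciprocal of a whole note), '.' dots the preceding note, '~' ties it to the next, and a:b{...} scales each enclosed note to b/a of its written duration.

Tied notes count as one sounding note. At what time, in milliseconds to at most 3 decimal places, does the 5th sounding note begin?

1. 0.0ms @ 0 + 156.794ms (3/7)
2. 156.794ms @ 3/7 + 156.794ms (3/7)
3. 313.589ms @ 6/7 + 156.794ms (3/7)
4. 470.383ms @ 9/7 + 156.794ms (3/7)
5. 627.178ms @ 12/7 + 156.794ms (3/7)
6. 783.972ms @ 15/7 + 156.794ms (3/7)
7. 940.767ms @ 18/7 + 156.794ms (3/7)
8. 1097.561ms @ 3 + 548.78ms (3/2)
9. 1646.341ms @ 9/2 + 548.78ms (3/2)

note 5 onset = 12/7b = 627.178ms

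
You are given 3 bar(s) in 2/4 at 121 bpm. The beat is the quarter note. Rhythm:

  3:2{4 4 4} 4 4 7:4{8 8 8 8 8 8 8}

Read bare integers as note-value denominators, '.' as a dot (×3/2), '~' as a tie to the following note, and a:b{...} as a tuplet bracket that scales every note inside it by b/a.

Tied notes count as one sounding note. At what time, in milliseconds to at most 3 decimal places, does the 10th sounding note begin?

note 10 onset = 36/7b = 2550.177ms

1. 0.0ms @ 0 + 330.579ms (2/3)
2. 330.579ms @ 2/3 + 330.579ms (2/3)
3. 661.157ms @ 4/3 + 330.579ms (2/3)
4. 991.736ms @ 2 + 495.868ms (1)
5. 1487.603ms @ 3 + 495.868ms (1)
6. 1983.471ms @ 4 + 141.677ms (2/7)
7. 2125.148ms @ 30/7 + 141.677ms (2/7)
8. 2266.824ms @ 32/7 + 141.677ms (2/7)
9. 2408.501ms @ 34/7 + 141.677ms (2/7)
10. 2550.177ms @ 36/7 + 141.677ms (2/7)
11. 2691.854ms @ 38/7 + 141.677ms (2/7)
12. 2833.53ms @ 40/7 + 141.677ms (2/7)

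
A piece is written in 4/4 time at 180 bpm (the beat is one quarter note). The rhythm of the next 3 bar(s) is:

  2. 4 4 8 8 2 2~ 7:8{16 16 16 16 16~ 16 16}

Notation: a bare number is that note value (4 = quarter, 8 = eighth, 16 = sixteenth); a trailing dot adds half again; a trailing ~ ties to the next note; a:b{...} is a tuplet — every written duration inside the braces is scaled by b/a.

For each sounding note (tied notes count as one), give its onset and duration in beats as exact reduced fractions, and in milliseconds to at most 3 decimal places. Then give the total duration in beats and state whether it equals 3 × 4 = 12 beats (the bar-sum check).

1) 0.0ms=0b +1000.0ms=3b
2) 1000.0ms=3b +333.333ms=1b
3) 1333.333ms=4b +333.333ms=1b
4) 1666.667ms=5b +166.667ms=1/2b
5) 1833.333ms=11/2b +166.667ms=1/2b
6) 2000.0ms=6b +666.667ms=2b
7) 2666.667ms=8b +761.905ms=16/7b
8) 3428.571ms=72/7b +95.238ms=2/7b
9) 3523.81ms=74/7b +95.238ms=2/7b
10) 3619.048ms=76/7b +95.238ms=2/7b
11) 3714.286ms=78/7b +190.476ms=4/7b
12) 3904.762ms=82/7b +95.238ms=2/7b
Σ=12b of 12 (180bpm 4/4) — PASS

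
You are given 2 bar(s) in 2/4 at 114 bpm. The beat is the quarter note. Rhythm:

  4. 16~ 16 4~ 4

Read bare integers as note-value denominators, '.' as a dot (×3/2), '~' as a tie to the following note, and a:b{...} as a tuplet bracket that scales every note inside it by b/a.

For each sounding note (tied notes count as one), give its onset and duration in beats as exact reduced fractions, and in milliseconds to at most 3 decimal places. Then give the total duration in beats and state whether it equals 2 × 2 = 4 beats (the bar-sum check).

1) 0.0ms=0b +789.474ms=3/2b
2) 789.474ms=3/2b +263.158ms=1/2b
3) 1052.632ms=2b +1052.632ms=2b
Σ=4b of 4 (114bpm 2/4) — PASS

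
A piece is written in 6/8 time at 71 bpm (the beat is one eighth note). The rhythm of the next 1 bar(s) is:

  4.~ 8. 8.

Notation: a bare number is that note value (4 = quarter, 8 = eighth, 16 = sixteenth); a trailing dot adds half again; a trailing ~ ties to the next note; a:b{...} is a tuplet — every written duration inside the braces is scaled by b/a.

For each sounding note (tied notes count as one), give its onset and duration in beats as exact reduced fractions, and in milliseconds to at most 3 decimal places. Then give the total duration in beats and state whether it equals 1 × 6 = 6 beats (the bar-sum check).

1) 0.0ms=0b +3802.817ms=9/2b
2) 3802.817ms=9/2b +1267.606ms=3/2b
Σ=6b of 6 (71bpm 6/8) — PASS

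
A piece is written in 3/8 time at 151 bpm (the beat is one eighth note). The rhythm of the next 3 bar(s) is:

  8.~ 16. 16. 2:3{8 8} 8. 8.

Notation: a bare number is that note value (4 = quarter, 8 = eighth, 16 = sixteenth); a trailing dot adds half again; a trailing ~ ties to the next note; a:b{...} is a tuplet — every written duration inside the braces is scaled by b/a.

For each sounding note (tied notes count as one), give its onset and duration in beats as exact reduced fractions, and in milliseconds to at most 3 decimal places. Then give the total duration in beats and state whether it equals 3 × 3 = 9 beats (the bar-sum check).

1) 0.0ms=0b +894.04ms=9/4b
2) 894.04ms=9/4b +298.013ms=3/4b
3) 1192.053ms=3b +596.026ms=3/2b
4) 1788.079ms=9/2b +596.026ms=3/2b
5) 2384.106ms=6b +596.026ms=3/2b
6) 2980.132ms=15/2b +596.026ms=3/2b
Σ=9b of 9 (151bpm 3/8) — PASS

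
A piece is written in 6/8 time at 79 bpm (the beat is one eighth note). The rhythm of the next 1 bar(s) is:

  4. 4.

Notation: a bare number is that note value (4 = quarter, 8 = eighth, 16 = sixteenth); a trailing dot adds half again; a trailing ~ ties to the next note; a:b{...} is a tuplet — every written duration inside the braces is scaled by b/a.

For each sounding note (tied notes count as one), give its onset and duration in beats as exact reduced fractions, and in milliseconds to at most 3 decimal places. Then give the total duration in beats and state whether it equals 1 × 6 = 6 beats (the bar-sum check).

1) 0.0ms=0b +2278.481ms=3b
2) 2278.481ms=3b +2278.481ms=3b
Σ=6b of 6 (79bpm 6/8) — PASS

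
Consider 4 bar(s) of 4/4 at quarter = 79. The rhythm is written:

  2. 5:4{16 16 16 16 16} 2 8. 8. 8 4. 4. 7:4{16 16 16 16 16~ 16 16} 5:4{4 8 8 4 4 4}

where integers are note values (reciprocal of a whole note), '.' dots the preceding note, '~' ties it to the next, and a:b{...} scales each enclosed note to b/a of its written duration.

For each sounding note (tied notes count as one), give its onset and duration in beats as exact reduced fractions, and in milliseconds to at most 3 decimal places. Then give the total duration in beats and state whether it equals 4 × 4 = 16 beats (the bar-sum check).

1) 0.0ms=0b +2278.481ms=3b
2) 2278.481ms=3b +151.899ms=1/5b
3) 2430.38ms=16/5b +151.899ms=1/5b
4) 2582.278ms=17/5b +151.899ms=1/5b
5) 2734.177ms=18/5b +151.899ms=1/5b
6) 2886.076ms=19/5b +151.899ms=1/5b
7) 3037.975ms=4b +1518.987ms=2b
8) 4556.962ms=6b +569.62ms=3/4b
9) 5126.582ms=27/4b +569.62ms=3/4b
10) 5696.203ms=15/2b +379.747ms=1/2b
11) 6075.949ms=8b +1139.241ms=3/2b
12) 7215.19ms=19/2b +1139.241ms=3/2b
13) 8354.43ms=11b +108.499ms=1/7b
14) 8462.929ms=78/7b +108.499ms=1/7b
15) 8571.429ms=79/7b +108.499ms=1/7b
16) 8679.928ms=80/7b +108.499ms=1/7b
17) 8788.427ms=81/7b +216.998ms=2/7b
18) 9005.425ms=83/7b +108.499ms=1/7b
19) 9113.924ms=12b +607.595ms=4/5b
20) 9721.519ms=64/5b +303.797ms=2/5b
21) 10025.316ms=66/5b +303.797ms=2/5b
22) 10329.114ms=68/5b +607.595ms=4/5b
23) 10936.709ms=72/5b +607.595ms=4/5b
24) 11544.304ms=76/5b +607.595ms=4/5b
Σ=16b of 16 (79bpm 4/4) — PASS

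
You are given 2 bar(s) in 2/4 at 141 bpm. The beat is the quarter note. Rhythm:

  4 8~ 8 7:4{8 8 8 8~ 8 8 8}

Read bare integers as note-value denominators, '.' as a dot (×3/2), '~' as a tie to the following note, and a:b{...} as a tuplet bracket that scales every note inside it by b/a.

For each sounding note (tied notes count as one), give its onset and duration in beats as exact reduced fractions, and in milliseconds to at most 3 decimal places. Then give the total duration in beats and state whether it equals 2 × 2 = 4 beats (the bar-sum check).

1) 0.0ms=0b +425.532ms=1b
2) 425.532ms=1b +425.532ms=1b
3) 851.064ms=2b +121.581ms=2/7b
4) 972.644ms=16/7b +121.581ms=2/7b
5) 1094.225ms=18/7b +121.581ms=2/7b
6) 1215.805ms=20/7b +243.161ms=4/7b
7) 1458.967ms=24/7b +121.581ms=2/7b
8) 1580.547ms=26/7b +121.581ms=2/7b
Σ=4b of 4 (141bpm 2/4) — PASS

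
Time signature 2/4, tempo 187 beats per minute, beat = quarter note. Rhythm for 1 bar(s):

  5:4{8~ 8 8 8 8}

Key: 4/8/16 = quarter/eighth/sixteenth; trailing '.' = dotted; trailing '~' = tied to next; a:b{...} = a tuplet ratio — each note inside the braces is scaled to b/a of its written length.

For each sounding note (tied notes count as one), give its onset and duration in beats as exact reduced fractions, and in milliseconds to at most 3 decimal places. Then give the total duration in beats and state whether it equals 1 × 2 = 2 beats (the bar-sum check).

1) 0.0ms=0b +256.684ms=4/5b
2) 256.684ms=4/5b +128.342ms=2/5b
3) 385.027ms=6/5b +128.342ms=2/5b
4) 513.369ms=8/5b +128.342ms=2/5b
Σ=2b of 2 (187bpm 2/4) — PASS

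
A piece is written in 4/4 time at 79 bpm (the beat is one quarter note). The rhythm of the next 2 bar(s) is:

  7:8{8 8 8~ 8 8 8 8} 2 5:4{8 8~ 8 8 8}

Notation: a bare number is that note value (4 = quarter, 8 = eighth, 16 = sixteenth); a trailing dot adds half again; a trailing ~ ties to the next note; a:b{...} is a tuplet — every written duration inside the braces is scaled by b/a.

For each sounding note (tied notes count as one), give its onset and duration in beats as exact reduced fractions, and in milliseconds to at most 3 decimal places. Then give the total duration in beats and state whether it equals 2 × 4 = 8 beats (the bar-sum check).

1) 0.0ms=0b +433.996ms=4/7b
2) 433.996ms=4/7b +433.996ms=4/7b
3) 867.993ms=8/7b +867.993ms=8/7b
4) 1735.986ms=16/7b +433.996ms=4/7b
5) 2169.982ms=20/7b +433.996ms=4/7b
6) 2603.978ms=24/7b +433.996ms=4/7b
7) 3037.975ms=4b +1518.987ms=2b
8) 4556.962ms=6b +303.797ms=2/5b
9) 4860.759ms=32/5b +607.595ms=4/5b
10) 5468.354ms=36/5b +303.797ms=2/5b
11) 5772.152ms=38/5b +303.797ms=2/5b
Σ=8b of 8 (79bpm 4/4) — PASS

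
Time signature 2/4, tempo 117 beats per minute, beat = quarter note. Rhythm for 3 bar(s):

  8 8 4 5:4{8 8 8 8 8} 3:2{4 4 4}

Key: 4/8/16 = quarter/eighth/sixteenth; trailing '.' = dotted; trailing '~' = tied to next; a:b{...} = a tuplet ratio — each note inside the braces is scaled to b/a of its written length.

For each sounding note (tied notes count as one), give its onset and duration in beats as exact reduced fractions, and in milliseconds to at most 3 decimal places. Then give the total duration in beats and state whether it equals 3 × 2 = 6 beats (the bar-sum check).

1) 0.0ms=0b +256.41ms=1/2b
2) 256.41ms=1/2b +256.41ms=1/2b
3) 512.821ms=1b +512.821ms=1b
4) 1025.641ms=2b +205.128ms=2/5b
5) 1230.769ms=12/5b +205.128ms=2/5b
6) 1435.897ms=14/5b +205.128ms=2/5b
7) 1641.026ms=16/5b +205.128ms=2/5b
8) 1846.154ms=18/5b +205.128ms=2/5b
9) 2051.282ms=4b +341.88ms=2/3b
10) 2393.162ms=14/3b +341.88ms=2/3b
11) 2735.043ms=16/3b +341.88ms=2/3b
Σ=6b of 6 (117bpm 2/4) — PASS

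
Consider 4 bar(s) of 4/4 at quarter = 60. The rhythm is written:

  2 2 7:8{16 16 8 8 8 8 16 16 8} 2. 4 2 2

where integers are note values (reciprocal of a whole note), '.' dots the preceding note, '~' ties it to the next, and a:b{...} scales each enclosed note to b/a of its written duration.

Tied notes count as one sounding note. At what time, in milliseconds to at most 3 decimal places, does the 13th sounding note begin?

note 13 onset = 11b = 11000.0ms

1. 0.0ms @ 0 + 2000.0ms (2)
2. 2000.0ms @ 2 + 2000.0ms (2)
3. 4000.0ms @ 4 + 285.714ms (2/7)
4. 4285.714ms @ 30/7 + 285.714ms (2/7)
5. 4571.429ms @ 32/7 + 571.429ms (4/7)
6. 5142.857ms @ 36/7 + 571.429ms (4/7)
7. 5714.286ms @ 40/7 + 571.429ms (4/7)
8. 6285.714ms @ 44/7 + 571.429ms (4/7)
9. 6857.143ms @ 48/7 + 285.714ms (2/7)
10. 7142.857ms @ 50/7 + 285.714ms (2/7)
11. 7428.571ms @ 52/7 + 571.429ms (4/7)
12. 8000.0ms @ 8 + 3000.0ms (3)
13. 11000.0ms @ 11 + 1000.0ms (1)
14. 12000.0ms @ 12 + 2000.0ms (2)
15. 14000.0ms @ 14 + 2000.0ms (2)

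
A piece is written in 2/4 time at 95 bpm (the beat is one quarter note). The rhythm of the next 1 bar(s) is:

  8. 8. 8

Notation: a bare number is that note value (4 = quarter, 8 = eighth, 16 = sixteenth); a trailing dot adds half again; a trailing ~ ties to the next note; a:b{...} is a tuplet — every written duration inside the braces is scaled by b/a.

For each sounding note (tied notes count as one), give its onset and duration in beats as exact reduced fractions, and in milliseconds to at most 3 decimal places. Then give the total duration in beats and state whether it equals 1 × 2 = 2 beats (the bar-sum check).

1) 0.0ms=0b +473.684ms=3/4b
2) 473.684ms=3/4b +473.684ms=3/4b
3) 947.368ms=3/2b +315.789ms=1/2b
Σ=2b of 2 (95bpm 2/4) — PASS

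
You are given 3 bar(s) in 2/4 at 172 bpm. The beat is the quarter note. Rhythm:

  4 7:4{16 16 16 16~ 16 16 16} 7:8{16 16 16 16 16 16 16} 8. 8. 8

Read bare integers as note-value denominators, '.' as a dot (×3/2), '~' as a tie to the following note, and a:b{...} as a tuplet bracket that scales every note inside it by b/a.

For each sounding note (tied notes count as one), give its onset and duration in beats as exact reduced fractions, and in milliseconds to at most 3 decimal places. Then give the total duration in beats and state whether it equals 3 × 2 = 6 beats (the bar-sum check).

1) 0.0ms=0b +348.837ms=1b
2) 348.837ms=1b +49.834ms=1/7b
3) 398.671ms=8/7b +49.834ms=1/7b
4) 448.505ms=9/7b +49.834ms=1/7b
5) 498.339ms=10/7b +99.668ms=2/7b
6) 598.007ms=12/7b +49.834ms=1/7b
7) 647.841ms=13/7b +49.834ms=1/7b
8) 697.674ms=2b +99.668ms=2/7b
9) 797.342ms=16/7b +99.668ms=2/7b
10) 897.01ms=18/7b +99.668ms=2/7b
11) 996.678ms=20/7b +99.668ms=2/7b
12) 1096.346ms=22/7b +99.668ms=2/7b
13) 1196.013ms=24/7b +99.668ms=2/7b
14) 1295.681ms=26/7b +99.668ms=2/7b
15) 1395.349ms=4b +261.628ms=3/4b
16) 1656.977ms=19/4b +261.628ms=3/4b
17) 1918.605ms=11/2b +174.419ms=1/2b
Σ=6b of 6 (172bpm 2/4) — PASS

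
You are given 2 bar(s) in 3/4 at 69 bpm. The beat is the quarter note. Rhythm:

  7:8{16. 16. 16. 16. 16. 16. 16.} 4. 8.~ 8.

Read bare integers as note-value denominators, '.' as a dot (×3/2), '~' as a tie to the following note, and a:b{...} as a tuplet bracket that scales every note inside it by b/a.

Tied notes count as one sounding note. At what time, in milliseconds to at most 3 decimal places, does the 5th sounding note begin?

1. 0.0ms @ 0 + 372.671ms (3/7)
2. 372.671ms @ 3/7 + 372.671ms (3/7)
3. 745.342ms @ 6/7 + 372.671ms (3/7)
4. 1118.012ms @ 9/7 + 372.671ms (3/7)
5. 1490.683ms @ 12/7 + 372.671ms (3/7)
6. 1863.354ms @ 15/7 + 372.671ms (3/7)
7. 2236.025ms @ 18/7 + 372.671ms (3/7)
8. 2608.696ms @ 3 + 1304.348ms (3/2)
9. 3913.043ms @ 9/2 + 1304.348ms (3/2)

note 5 onset = 12/7b = 1490.683ms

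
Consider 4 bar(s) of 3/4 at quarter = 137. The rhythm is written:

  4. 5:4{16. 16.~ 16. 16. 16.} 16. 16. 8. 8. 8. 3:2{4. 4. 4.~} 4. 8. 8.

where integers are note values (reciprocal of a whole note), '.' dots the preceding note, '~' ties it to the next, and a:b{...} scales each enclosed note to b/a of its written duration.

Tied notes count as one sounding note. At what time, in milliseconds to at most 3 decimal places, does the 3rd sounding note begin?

1. 0.0ms @ 0 + 656.934ms (3/2)
2. 656.934ms @ 3/2 + 131.387ms (3/10)
3. 788.321ms @ 9/5 + 262.774ms (3/5)
4. 1051.095ms @ 12/5 + 131.387ms (3/10)
5. 1182.482ms @ 27/10 + 131.387ms (3/10)
6. 1313.869ms @ 3 + 164.234ms (3/8)
7. 1478.102ms @ 27/8 + 164.234ms (3/8)
8. 1642.336ms @ 15/4 + 328.467ms (3/4)
9. 1970.803ms @ 9/2 + 328.467ms (3/4)
10. 2299.27ms @ 21/4 + 328.467ms (3/4)
11. 2627.737ms @ 6 + 437.956ms (1)
12. 3065.693ms @ 7 + 437.956ms (1)
13. 3503.65ms @ 8 + 1094.891ms (5/2)
14. 4598.54ms @ 21/2 + 328.467ms (3/4)
15. 4927.007ms @ 45/4 + 328.467ms (3/4)

note 3 onset = 9/5b = 788.321ms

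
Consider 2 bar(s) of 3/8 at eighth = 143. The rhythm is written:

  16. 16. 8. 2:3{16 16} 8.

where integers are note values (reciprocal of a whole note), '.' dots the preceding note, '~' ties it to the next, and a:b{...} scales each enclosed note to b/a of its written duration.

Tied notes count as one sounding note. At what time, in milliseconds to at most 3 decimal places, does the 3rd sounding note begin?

note 3 onset = 3/2b = 629.371ms

1. 0.0ms @ 0 + 314.685ms (3/4)
2. 314.685ms @ 3/4 + 314.685ms (3/4)
3. 629.371ms @ 3/2 + 629.371ms (3/2)
4. 1258.741ms @ 3 + 314.685ms (3/4)
5. 1573.427ms @ 15/4 + 314.685ms (3/4)
6. 1888.112ms @ 9/2 + 629.371ms (3/2)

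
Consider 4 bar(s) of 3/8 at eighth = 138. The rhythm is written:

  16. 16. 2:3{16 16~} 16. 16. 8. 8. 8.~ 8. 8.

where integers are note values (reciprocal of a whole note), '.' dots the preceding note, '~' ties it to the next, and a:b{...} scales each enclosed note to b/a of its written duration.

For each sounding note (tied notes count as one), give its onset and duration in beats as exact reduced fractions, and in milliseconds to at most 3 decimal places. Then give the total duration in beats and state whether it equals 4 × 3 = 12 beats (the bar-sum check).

1) 0.0ms=0b +326.087ms=3/4b
2) 326.087ms=3/4b +326.087ms=3/4b
3) 652.174ms=3/2b +326.087ms=3/4b
4) 978.261ms=9/4b +652.174ms=3/2b
5) 1630.435ms=15/4b +326.087ms=3/4b
6) 1956.522ms=9/2b +652.174ms=3/2b
7) 2608.696ms=6b +652.174ms=3/2b
8) 3260.87ms=15/2b +1304.348ms=3b
9) 4565.217ms=21/2b +652.174ms=3/2b
Σ=12b of 12 (138bpm 3/8) — PASS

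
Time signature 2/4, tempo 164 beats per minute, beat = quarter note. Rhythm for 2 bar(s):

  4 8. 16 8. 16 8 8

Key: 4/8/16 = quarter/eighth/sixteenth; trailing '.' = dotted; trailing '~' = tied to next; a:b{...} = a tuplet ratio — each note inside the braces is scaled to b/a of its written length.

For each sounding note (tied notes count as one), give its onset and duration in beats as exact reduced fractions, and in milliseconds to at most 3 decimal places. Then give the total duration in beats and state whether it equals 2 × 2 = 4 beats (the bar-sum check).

1) 0.0ms=0b +365.854ms=1b
2) 365.854ms=1b +274.39ms=3/4b
3) 640.244ms=7/4b +91.463ms=1/4b
4) 731.707ms=2b +274.39ms=3/4b
5) 1006.098ms=11/4b +91.463ms=1/4b
6) 1097.561ms=3b +182.927ms=1/2b
7) 1280.488ms=7/2b +182.927ms=1/2b
Σ=4b of 4 (164bpm 2/4) — PASS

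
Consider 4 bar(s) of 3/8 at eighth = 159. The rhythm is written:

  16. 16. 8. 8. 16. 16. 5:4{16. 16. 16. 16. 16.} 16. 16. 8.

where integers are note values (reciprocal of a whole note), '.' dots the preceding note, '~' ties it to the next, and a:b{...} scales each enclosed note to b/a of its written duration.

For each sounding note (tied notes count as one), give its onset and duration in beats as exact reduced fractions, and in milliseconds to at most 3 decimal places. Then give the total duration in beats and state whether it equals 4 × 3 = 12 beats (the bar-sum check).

1) 0.0ms=0b +283.019ms=3/4b
2) 283.019ms=3/4b +283.019ms=3/4b
3) 566.038ms=3/2b +566.038ms=3/2b
4) 1132.075ms=3b +566.038ms=3/2b
5) 1698.113ms=9/2b +283.019ms=3/4b
6) 1981.132ms=21/4b +283.019ms=3/4b
7) 2264.151ms=6b +226.415ms=3/5b
8) 2490.566ms=33/5b +226.415ms=3/5b
9) 2716.981ms=36/5b +226.415ms=3/5b
10) 2943.396ms=39/5b +226.415ms=3/5b
11) 3169.811ms=42/5b +226.415ms=3/5b
12) 3396.226ms=9b +283.019ms=3/4b
13) 3679.245ms=39/4b +283.019ms=3/4b
14) 3962.264ms=21/2b +566.038ms=3/2b
Σ=12b of 12 (159bpm 3/8) — PASS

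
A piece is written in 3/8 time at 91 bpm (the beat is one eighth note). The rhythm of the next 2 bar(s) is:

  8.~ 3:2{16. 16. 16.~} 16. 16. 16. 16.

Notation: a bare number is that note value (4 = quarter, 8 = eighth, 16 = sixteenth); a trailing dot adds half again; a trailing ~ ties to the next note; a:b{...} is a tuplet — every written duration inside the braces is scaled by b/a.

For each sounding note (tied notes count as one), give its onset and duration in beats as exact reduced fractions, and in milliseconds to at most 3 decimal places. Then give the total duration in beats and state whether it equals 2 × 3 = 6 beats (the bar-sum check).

1) 0.0ms=0b +1318.681ms=2b
2) 1318.681ms=2b +329.67ms=1/2b
3) 1648.352ms=5/2b +824.176ms=5/4b
4) 2472.527ms=15/4b +494.505ms=3/4b
5) 2967.033ms=9/2b +494.505ms=3/4b
6) 3461.538ms=21/4b +494.505ms=3/4b
Σ=6b of 6 (91bpm 3/8) — PASS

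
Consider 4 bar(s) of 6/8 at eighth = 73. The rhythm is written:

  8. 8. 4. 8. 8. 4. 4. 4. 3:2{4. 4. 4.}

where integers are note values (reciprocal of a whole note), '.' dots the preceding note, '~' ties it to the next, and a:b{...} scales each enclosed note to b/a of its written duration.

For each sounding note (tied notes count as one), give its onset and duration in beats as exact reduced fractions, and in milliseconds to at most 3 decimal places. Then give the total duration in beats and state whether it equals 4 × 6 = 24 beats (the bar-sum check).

1) 0.0ms=0b +1232.877ms=3/2b
2) 1232.877ms=3/2b +1232.877ms=3/2b
3) 2465.753ms=3b +2465.753ms=3b
4) 4931.507ms=6b +1232.877ms=3/2b
5) 6164.384ms=15/2b +1232.877ms=3/2b
6) 7397.26ms=9b +2465.753ms=3b
7) 9863.014ms=12b +2465.753ms=3b
8) 12328.767ms=15b +2465.753ms=3b
9) 14794.521ms=18b +1643.836ms=2b
10) 16438.356ms=20b +1643.836ms=2b
11) 18082.192ms=22b +1643.836ms=2b
Σ=24b of 24 (73bpm 6/8) — PASS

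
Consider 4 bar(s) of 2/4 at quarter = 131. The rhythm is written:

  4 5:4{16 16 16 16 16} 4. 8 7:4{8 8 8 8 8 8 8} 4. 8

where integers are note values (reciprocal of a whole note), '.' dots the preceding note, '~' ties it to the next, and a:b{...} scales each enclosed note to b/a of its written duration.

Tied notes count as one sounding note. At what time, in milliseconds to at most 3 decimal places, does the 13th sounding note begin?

note 13 onset = 36/7b = 2355.507ms

1. 0.0ms @ 0 + 458.015ms (1)
2. 458.015ms @ 1 + 91.603ms (1/5)
3. 549.618ms @ 6/5 + 91.603ms (1/5)
4. 641.221ms @ 7/5 + 91.603ms (1/5)
5. 732.824ms @ 8/5 + 91.603ms (1/5)
6. 824.427ms @ 9/5 + 91.603ms (1/5)
7. 916.031ms @ 2 + 687.023ms (3/2)
8. 1603.053ms @ 7/2 + 229.008ms (1/2)
9. 1832.061ms @ 4 + 130.862ms (2/7)
10. 1962.923ms @ 30/7 + 130.862ms (2/7)
11. 2093.784ms @ 32/7 + 130.862ms (2/7)
12. 2224.646ms @ 34/7 + 130.862ms (2/7)
13. 2355.507ms @ 36/7 + 130.862ms (2/7)
14. 2486.369ms @ 38/7 + 130.862ms (2/7)
15. 2617.23ms @ 40/7 + 130.862ms (2/7)
16. 2748.092ms @ 6 + 687.023ms (3/2)
17. 3435.115ms @ 15/2 + 229.008ms (1/2)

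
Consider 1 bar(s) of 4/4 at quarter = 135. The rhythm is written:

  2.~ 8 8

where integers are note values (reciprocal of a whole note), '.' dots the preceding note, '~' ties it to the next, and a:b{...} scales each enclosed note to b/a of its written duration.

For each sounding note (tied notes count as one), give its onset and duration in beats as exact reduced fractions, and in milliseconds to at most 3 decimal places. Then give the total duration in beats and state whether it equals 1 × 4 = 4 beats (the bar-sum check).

1) 0.0ms=0b +1555.556ms=7/2b
2) 1555.556ms=7/2b +222.222ms=1/2b
Σ=4b of 4 (135bpm 4/4) — PASS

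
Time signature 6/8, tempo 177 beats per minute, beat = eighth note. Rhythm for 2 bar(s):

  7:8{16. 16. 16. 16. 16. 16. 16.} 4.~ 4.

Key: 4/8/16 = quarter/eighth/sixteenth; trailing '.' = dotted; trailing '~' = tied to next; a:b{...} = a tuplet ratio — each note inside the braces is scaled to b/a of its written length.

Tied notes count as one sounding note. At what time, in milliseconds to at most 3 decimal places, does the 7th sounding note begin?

note 7 onset = 36/7b = 1743.341ms

1. 0.0ms @ 0 + 290.557ms (6/7)
2. 290.557ms @ 6/7 + 290.557ms (6/7)
3. 581.114ms @ 12/7 + 290.557ms (6/7)
4. 871.671ms @ 18/7 + 290.557ms (6/7)
5. 1162.228ms @ 24/7 + 290.557ms (6/7)
6. 1452.785ms @ 30/7 + 290.557ms (6/7)
7. 1743.341ms @ 36/7 + 290.557ms (6/7)
8. 2033.898ms @ 6 + 2033.898ms (6)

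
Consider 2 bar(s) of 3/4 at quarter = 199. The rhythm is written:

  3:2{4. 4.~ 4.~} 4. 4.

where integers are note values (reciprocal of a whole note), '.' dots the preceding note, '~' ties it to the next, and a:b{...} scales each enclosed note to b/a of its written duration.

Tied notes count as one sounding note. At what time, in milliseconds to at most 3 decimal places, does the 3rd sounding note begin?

note 3 onset = 9/2b = 1356.784ms

1. 0.0ms @ 0 + 301.508ms (1)
2. 301.508ms @ 1 + 1055.276ms (7/2)
3. 1356.784ms @ 9/2 + 452.261ms (3/2)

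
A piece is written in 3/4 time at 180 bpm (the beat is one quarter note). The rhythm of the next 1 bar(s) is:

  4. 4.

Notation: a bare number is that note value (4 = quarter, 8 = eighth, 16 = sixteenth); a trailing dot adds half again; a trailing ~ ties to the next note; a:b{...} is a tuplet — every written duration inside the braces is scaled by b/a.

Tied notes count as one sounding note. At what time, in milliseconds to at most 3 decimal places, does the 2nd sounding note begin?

note 2 onset = 3/2b = 500.0ms

1. 0.0ms @ 0 + 500.0ms (3/2)
2. 500.0ms @ 3/2 + 500.0ms (3/2)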